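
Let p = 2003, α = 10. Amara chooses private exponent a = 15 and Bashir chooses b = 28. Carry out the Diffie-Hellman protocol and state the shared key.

Amara sends A = α^a mod p = 10^15 mod 2003.
10^1 ≡ 10 (mod 2003)
10^2 = (10^1)^2 ≡ 10^2 = 100 ≡ 100 (mod 2003)
10^4 = (10^2)^2 ≡ 100^2 = 10000 ≡ 1988 (mod 2003)
10^8 = (10^4)^2 ≡ 1988^2 = 3952144 ≡ 225 (mod 2003)
10^15 = 10^8 · 10^4 · 10^2 · 10^1 ≡ 225 · 1988 · 100 · 10 ≡ 55 (mod 2003).
So A = 55. Bashir then computes K = A^b mod p = 55^28 mod 2003.
55^1 ≡ 55 (mod 2003)
55^2 = (55^1)^2 ≡ 55^2 = 3025 ≡ 1022 (mod 2003)
55^4 = (55^2)^2 ≡ 1022^2 = 1044484 ≡ 921 (mod 2003)
55^8 = (55^4)^2 ≡ 921^2 = 848241 ≡ 972 (mod 2003)
55^16 = (55^8)^2 ≡ 972^2 = 944784 ≡ 1371 (mod 2003)
55^28 = 55^16 · 55^8 · 55^4 ≡ 1371 · 972 · 921 ≡ 1408 (mod 2003).

1408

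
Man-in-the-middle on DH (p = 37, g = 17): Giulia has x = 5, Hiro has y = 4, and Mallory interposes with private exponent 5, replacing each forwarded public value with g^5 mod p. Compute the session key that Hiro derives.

Hiro receives Mallory's public value M = 17^5 mod 37 instead of the honest one.
17^1 ≡ 17 (mod 37)
17^2 = (17^1)^2 ≡ 17^2 = 289 ≡ 30 (mod 37)
17^4 = (17^2)^2 ≡ 30^2 = 900 ≡ 12 (mod 37)
17^5 = 17^4 · 17^1 ≡ 12 · 17 ≡ 19 (mod 37).
So M = 19. Hiro computes K = M^4 mod 37.
19^1 ≡ 19 (mod 37)
19^2 = (19^1)^2 ≡ 19^2 = 361 ≡ 28 (mod 37)
19^4 = (19^2)^2 ≡ 28^2 = 784 ≡ 7 (mod 37)

7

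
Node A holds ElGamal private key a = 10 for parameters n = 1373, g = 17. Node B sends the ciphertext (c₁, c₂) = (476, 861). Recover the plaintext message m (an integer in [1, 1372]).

120

Shared mask s = c₁^a mod n = 476^10 mod 1373.
476^1 ≡ 476 (mod 1373)
476^2 = (476^1)^2 ≡ 476^2 = 226576 ≡ 31 (mod 1373)
476^4 = (476^2)^2 ≡ 31^2 = 961 ≡ 961 (mod 1373)
476^8 = (476^4)^2 ≡ 961^2 = 923521 ≡ 865 (mod 1373)
476^10 = 476^8 · 476^2 ≡ 865 · 31 ≡ 728 (mod 1373).
So s = 728; s⁻¹ ≡ 579 (mod 1373).
m = c₂ · s⁻¹ mod 1373 = 861 · 579 mod 1373 = 120.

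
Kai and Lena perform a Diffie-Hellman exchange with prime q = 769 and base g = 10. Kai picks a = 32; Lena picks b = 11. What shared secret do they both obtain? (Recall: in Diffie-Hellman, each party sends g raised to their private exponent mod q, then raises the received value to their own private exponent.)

Lena sends B = g^b mod q = 10^11 mod 769.
10^1 ≡ 10 (mod 769)
10^2 = (10^1)^2 ≡ 10^2 = 100 ≡ 100 (mod 769)
10^4 = (10^2)^2 ≡ 100^2 = 10000 ≡ 3 (mod 769)
10^8 = (10^4)^2 ≡ 3^2 = 9 ≡ 9 (mod 769)
10^11 = 10^8 · 10^2 · 10^1 ≡ 9 · 100 · 10 ≡ 541 (mod 769).
So B = 541. Kai then computes K = B^a mod q = 541^32 mod 769.
541^1 ≡ 541 (mod 769)
541^2 = (541^1)^2 ≡ 541^2 = 292681 ≡ 461 (mod 769)
541^4 = (541^2)^2 ≡ 461^2 = 212521 ≡ 277 (mod 769)
541^8 = (541^4)^2 ≡ 277^2 = 76729 ≡ 598 (mod 769)
541^16 = (541^8)^2 ≡ 598^2 = 357604 ≡ 19 (mod 769)
541^32 = (541^16)^2 ≡ 19^2 = 361 ≡ 361 (mod 769)

361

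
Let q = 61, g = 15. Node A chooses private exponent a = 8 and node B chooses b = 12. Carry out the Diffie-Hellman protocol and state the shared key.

Node B sends B = g^b mod q = 15^12 mod 61.
15^1 ≡ 15 (mod 61)
15^2 = (15^1)^2 ≡ 15^2 = 225 ≡ 42 (mod 61)
15^4 = (15^2)^2 ≡ 42^2 = 1764 ≡ 56 (mod 61)
15^8 = (15^4)^2 ≡ 56^2 = 3136 ≡ 25 (mod 61)
15^12 = 15^8 · 15^4 ≡ 25 · 56 ≡ 58 (mod 61).
So B = 58. Node A then computes K = B^a mod q = 58^8 mod 61.
58^1 ≡ 58 (mod 61)
58^2 = (58^1)^2 ≡ 58^2 = 3364 ≡ 9 (mod 61)
58^4 = (58^2)^2 ≡ 9^2 = 81 ≡ 20 (mod 61)
58^8 = (58^4)^2 ≡ 20^2 = 400 ≡ 34 (mod 61)

34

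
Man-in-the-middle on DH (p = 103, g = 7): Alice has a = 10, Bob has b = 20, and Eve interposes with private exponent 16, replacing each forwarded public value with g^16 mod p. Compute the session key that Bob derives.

Bob receives Eve's public value M = 7^16 mod 103 instead of the honest one.
7^1 ≡ 7 (mod 103)
7^2 = (7^1)^2 ≡ 7^2 = 49 ≡ 49 (mod 103)
7^4 = (7^2)^2 ≡ 49^2 = 2401 ≡ 32 (mod 103)
7^8 = (7^4)^2 ≡ 32^2 = 1024 ≡ 97 (mod 103)
7^16 = (7^8)^2 ≡ 97^2 = 9409 ≡ 36 (mod 103)
So M = 36. Bob computes K = M^20 mod 103.
36^1 ≡ 36 (mod 103)
36^2 = (36^1)^2 ≡ 36^2 = 1296 ≡ 60 (mod 103)
36^4 = (36^2)^2 ≡ 60^2 = 3600 ≡ 98 (mod 103)
36^8 = (36^4)^2 ≡ 98^2 = 9604 ≡ 25 (mod 103)
36^16 = (36^8)^2 ≡ 25^2 = 625 ≡ 7 (mod 103)
36^20 = 36^16 · 36^4 ≡ 7 · 98 ≡ 68 (mod 103).

68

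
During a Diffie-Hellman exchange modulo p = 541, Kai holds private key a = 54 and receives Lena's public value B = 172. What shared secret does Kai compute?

Shared key K = 172^54 mod 541.
172^1 ≡ 172 (mod 541)
172^2 = (172^1)^2 ≡ 172^2 = 29584 ≡ 370 (mod 541)
172^4 = (172^2)^2 ≡ 370^2 = 136900 ≡ 27 (mod 541)
172^8 = (172^4)^2 ≡ 27^2 = 729 ≡ 188 (mod 541)
172^16 = (172^8)^2 ≡ 188^2 = 35344 ≡ 179 (mod 541)
172^32 = (172^16)^2 ≡ 179^2 = 32041 ≡ 122 (mod 541)
172^54 = 172^32 · 172^16 · 172^4 · 172^2 ≡ 122 · 179 · 27 · 370 ≡ 124 (mod 541).

124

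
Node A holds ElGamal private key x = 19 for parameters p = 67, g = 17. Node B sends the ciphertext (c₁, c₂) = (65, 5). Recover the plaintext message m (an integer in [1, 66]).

Shared mask s = c₁^x mod p = 65^19 mod 67.
65^1 ≡ 65 (mod 67)
65^2 = (65^1)^2 ≡ 65^2 = 4225 ≡ 4 (mod 67)
65^4 = (65^2)^2 ≡ 4^2 = 16 ≡ 16 (mod 67)
65^8 = (65^4)^2 ≡ 16^2 = 256 ≡ 55 (mod 67)
65^16 = (65^8)^2 ≡ 55^2 = 3025 ≡ 10 (mod 67)
65^19 = 65^16 · 65^2 · 65^1 ≡ 10 · 4 · 65 ≡ 54 (mod 67).
So s = 54; s⁻¹ ≡ 36 (mod 67).
m = c₂ · s⁻¹ mod 67 = 5 · 36 mod 67 = 46.

46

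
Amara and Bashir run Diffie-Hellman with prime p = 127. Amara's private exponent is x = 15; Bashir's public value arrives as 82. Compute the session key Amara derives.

73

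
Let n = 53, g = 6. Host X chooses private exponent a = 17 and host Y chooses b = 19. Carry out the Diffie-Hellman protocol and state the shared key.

25

Host X sends A = g^a mod n = 6^17 mod 53.
6^1 ≡ 6 (mod 53)
6^2 = (6^1)^2 ≡ 6^2 = 36 ≡ 36 (mod 53)
6^4 = (6^2)^2 ≡ 36^2 = 1296 ≡ 24 (mod 53)
6^8 = (6^4)^2 ≡ 24^2 = 576 ≡ 46 (mod 53)
6^16 = (6^8)^2 ≡ 46^2 = 2116 ≡ 49 (mod 53)
6^17 = 6^16 · 6^1 ≡ 49 · 6 ≡ 29 (mod 53).
So A = 29. Host Y then computes K = A^b mod n = 29^19 mod 53.
29^1 ≡ 29 (mod 53)
29^2 = (29^1)^2 ≡ 29^2 = 841 ≡ 46 (mod 53)
29^4 = (29^2)^2 ≡ 46^2 = 2116 ≡ 49 (mod 53)
29^8 = (29^4)^2 ≡ 49^2 = 2401 ≡ 16 (mod 53)
29^16 = (29^8)^2 ≡ 16^2 = 256 ≡ 44 (mod 53)
29^19 = 29^16 · 29^2 · 29^1 ≡ 44 · 46 · 29 ≡ 25 (mod 53).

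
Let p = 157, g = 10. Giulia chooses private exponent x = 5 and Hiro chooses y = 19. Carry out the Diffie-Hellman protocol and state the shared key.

105

Giulia sends A = g^x mod p = 10^5 mod 157.
10^1 ≡ 10 (mod 157)
10^2 = (10^1)^2 ≡ 10^2 = 100 ≡ 100 (mod 157)
10^4 = (10^2)^2 ≡ 100^2 = 10000 ≡ 109 (mod 157)
10^5 = 10^4 · 10^1 ≡ 109 · 10 ≡ 148 (mod 157).
So A = 148. Hiro then computes K = A^y mod p = 148^19 mod 157.
148^1 ≡ 148 (mod 157)
148^2 = (148^1)^2 ≡ 148^2 = 21904 ≡ 81 (mod 157)
148^4 = (148^2)^2 ≡ 81^2 = 6561 ≡ 124 (mod 157)
148^8 = (148^4)^2 ≡ 124^2 = 15376 ≡ 147 (mod 157)
148^16 = (148^8)^2 ≡ 147^2 = 21609 ≡ 100 (mod 157)
148^19 = 148^16 · 148^2 · 148^1 ≡ 100 · 81 · 148 ≡ 105 (mod 157).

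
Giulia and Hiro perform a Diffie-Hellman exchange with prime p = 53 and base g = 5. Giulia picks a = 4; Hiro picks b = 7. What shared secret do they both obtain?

28

Giulia sends A = g^a mod p = 5^4 mod 53.
5^1 ≡ 5 (mod 53)
5^2 = (5^1)^2 ≡ 5^2 = 25 ≡ 25 (mod 53)
5^4 = (5^2)^2 ≡ 25^2 = 625 ≡ 42 (mod 53)
So A = 42. Hiro then computes K = A^b mod p = 42^7 mod 53.
42^1 ≡ 42 (mod 53)
42^2 = (42^1)^2 ≡ 42^2 = 1764 ≡ 15 (mod 53)
42^4 = (42^2)^2 ≡ 15^2 = 225 ≡ 13 (mod 53)
42^7 = 42^4 · 42^2 · 42^1 ≡ 13 · 15 · 42 ≡ 28 (mod 53).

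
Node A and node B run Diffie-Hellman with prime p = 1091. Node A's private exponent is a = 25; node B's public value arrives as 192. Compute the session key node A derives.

620

Shared key K = 192^25 mod 1091.
192^1 ≡ 192 (mod 1091)
192^2 = (192^1)^2 ≡ 192^2 = 36864 ≡ 861 (mod 1091)
192^4 = (192^2)^2 ≡ 861^2 = 741321 ≡ 532 (mod 1091)
192^8 = (192^4)^2 ≡ 532^2 = 283024 ≡ 455 (mod 1091)
192^16 = (192^8)^2 ≡ 455^2 = 207025 ≡ 826 (mod 1091)
192^25 = 192^16 · 192^8 · 192^1 ≡ 826 · 455 · 192 ≡ 620 (mod 1091).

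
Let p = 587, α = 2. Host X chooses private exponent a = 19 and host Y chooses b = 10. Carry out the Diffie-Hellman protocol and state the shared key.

Host X sends A = α^a mod p = 2^19 mod 587.
2^1 ≡ 2 (mod 587)
2^2 = (2^1)^2 ≡ 2^2 = 4 ≡ 4 (mod 587)
2^4 = (2^2)^2 ≡ 4^2 = 16 ≡ 16 (mod 587)
2^8 = (2^4)^2 ≡ 16^2 = 256 ≡ 256 (mod 587)
2^16 = (2^8)^2 ≡ 256^2 = 65536 ≡ 379 (mod 587)
2^19 = 2^16 · 2^2 · 2^1 ≡ 379 · 4 · 2 ≡ 97 (mod 587).
So A = 97. Host Y then computes K = A^b mod p = 97^10 mod 587.
97^1 ≡ 97 (mod 587)
97^2 = (97^1)^2 ≡ 97^2 = 9409 ≡ 17 (mod 587)
97^4 = (97^2)^2 ≡ 17^2 = 289 ≡ 289 (mod 587)
97^8 = (97^4)^2 ≡ 289^2 = 83521 ≡ 167 (mod 587)
97^10 = 97^8 · 97^2 ≡ 167 · 17 ≡ 491 (mod 587).

491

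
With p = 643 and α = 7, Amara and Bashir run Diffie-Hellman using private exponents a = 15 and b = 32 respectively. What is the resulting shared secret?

Amara sends A = α^a mod p = 7^15 mod 643.
7^1 ≡ 7 (mod 643)
7^2 = (7^1)^2 ≡ 7^2 = 49 ≡ 49 (mod 643)
7^4 = (7^2)^2 ≡ 49^2 = 2401 ≡ 472 (mod 643)
7^8 = (7^4)^2 ≡ 472^2 = 222784 ≡ 306 (mod 643)
7^15 = 7^8 · 7^4 · 7^2 · 7^1 ≡ 306 · 472 · 49 · 7 ≡ 241 (mod 643).
So A = 241. Bashir then computes K = A^b mod p = 241^32 mod 643.
241^1 ≡ 241 (mod 643)
241^2 = (241^1)^2 ≡ 241^2 = 58081 ≡ 211 (mod 643)
241^4 = (241^2)^2 ≡ 211^2 = 44521 ≡ 154 (mod 643)
241^8 = (241^4)^2 ≡ 154^2 = 23716 ≡ 568 (mod 643)
241^16 = (241^8)^2 ≡ 568^2 = 322624 ≡ 481 (mod 643)
241^32 = (241^16)^2 ≡ 481^2 = 231361 ≡ 524 (mod 643)

524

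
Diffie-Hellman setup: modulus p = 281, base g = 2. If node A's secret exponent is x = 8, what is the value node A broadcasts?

256

Public value = 2^8 mod 281.
2^1 ≡ 2 (mod 281)
2^2 = (2^1)^2 ≡ 2^2 = 4 ≡ 4 (mod 281)
2^4 = (2^2)^2 ≡ 4^2 = 16 ≡ 16 (mod 281)
2^8 = (2^4)^2 ≡ 16^2 = 256 ≡ 256 (mod 281)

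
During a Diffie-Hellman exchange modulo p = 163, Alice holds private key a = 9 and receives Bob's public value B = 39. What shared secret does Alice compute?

85

Shared key K = 39^9 mod 163.
39^1 ≡ 39 (mod 163)
39^2 = (39^1)^2 ≡ 39^2 = 1521 ≡ 54 (mod 163)
39^4 = (39^2)^2 ≡ 54^2 = 2916 ≡ 145 (mod 163)
39^8 = (39^4)^2 ≡ 145^2 = 21025 ≡ 161 (mod 163)
39^9 = 39^8 · 39^1 ≡ 161 · 39 ≡ 85 (mod 163).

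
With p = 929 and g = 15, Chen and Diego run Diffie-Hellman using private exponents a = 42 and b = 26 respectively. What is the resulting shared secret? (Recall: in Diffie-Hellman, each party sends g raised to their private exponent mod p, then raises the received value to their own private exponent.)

298

Chen sends A = g^a mod p = 15^42 mod 929.
15^1 ≡ 15 (mod 929)
15^2 = (15^1)^2 ≡ 15^2 = 225 ≡ 225 (mod 929)
15^4 = (15^2)^2 ≡ 225^2 = 50625 ≡ 459 (mod 929)
15^8 = (15^4)^2 ≡ 459^2 = 210681 ≡ 727 (mod 929)
15^16 = (15^8)^2 ≡ 727^2 = 528529 ≡ 857 (mod 929)
15^32 = (15^16)^2 ≡ 857^2 = 734449 ≡ 539 (mod 929)
15^42 = 15^32 · 15^8 · 15^2 ≡ 539 · 727 · 225 ≡ 180 (mod 929).
So A = 180. Diego then computes K = A^b mod p = 180^26 mod 929.
180^1 ≡ 180 (mod 929)
180^2 = (180^1)^2 ≡ 180^2 = 32400 ≡ 814 (mod 929)
180^4 = (180^2)^2 ≡ 814^2 = 662596 ≡ 219 (mod 929)
180^8 = (180^4)^2 ≡ 219^2 = 47961 ≡ 582 (mod 929)
180^16 = (180^8)^2 ≡ 582^2 = 338724 ≡ 568 (mod 929)
180^26 = 180^16 · 180^8 · 180^2 ≡ 568 · 582 · 814 ≡ 298 (mod 929).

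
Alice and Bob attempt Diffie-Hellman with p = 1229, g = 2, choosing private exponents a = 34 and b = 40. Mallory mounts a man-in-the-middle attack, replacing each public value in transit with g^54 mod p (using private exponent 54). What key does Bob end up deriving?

Bob receives Mallory's public value M = 2^54 mod 1229 instead of the honest one.
2^1 ≡ 2 (mod 1229)
2^2 = (2^1)^2 ≡ 2^2 = 4 ≡ 4 (mod 1229)
2^4 = (2^2)^2 ≡ 4^2 = 16 ≡ 16 (mod 1229)
2^8 = (2^4)^2 ≡ 16^2 = 256 ≡ 256 (mod 1229)
2^16 = (2^8)^2 ≡ 256^2 = 65536 ≡ 399 (mod 1229)
2^32 = (2^16)^2 ≡ 399^2 = 159201 ≡ 660 (mod 1229)
2^54 = 2^32 · 2^16 · 2^4 · 2^2 ≡ 660 · 399 · 16 · 4 ≡ 483 (mod 1229).
So M = 483. Bob computes K = M^40 mod 1229.
483^1 ≡ 483 (mod 1229)
483^2 = (483^1)^2 ≡ 483^2 = 233289 ≡ 1008 (mod 1229)
483^4 = (483^2)^2 ≡ 1008^2 = 1016064 ≡ 910 (mod 1229)
483^8 = (483^4)^2 ≡ 910^2 = 828100 ≡ 983 (mod 1229)
483^16 = (483^8)^2 ≡ 983^2 = 966289 ≡ 295 (mod 1229)
483^32 = (483^16)^2 ≡ 295^2 = 87025 ≡ 995 (mod 1229)
483^40 = 483^32 · 483^8 ≡ 995 · 983 ≡ 1030 (mod 1229).

1030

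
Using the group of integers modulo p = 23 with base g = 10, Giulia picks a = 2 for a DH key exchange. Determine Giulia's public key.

Public value = 10^2 mod 23.
10^1 ≡ 10 (mod 23)
10^2 = (10^1)^2 ≡ 10^2 = 100 ≡ 8 (mod 23)

8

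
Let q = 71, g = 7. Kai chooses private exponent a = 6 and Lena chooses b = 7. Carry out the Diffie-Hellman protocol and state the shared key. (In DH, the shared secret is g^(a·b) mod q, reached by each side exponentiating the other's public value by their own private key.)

57

Kai sends A = g^a mod q = 7^6 mod 71.
7^1 ≡ 7 (mod 71)
7^2 = (7^1)^2 ≡ 7^2 = 49 ≡ 49 (mod 71)
7^4 = (7^2)^2 ≡ 49^2 = 2401 ≡ 58 (mod 71)
7^6 = 7^4 · 7^2 ≡ 58 · 49 ≡ 2 (mod 71).
So A = 2. Lena then computes K = A^b mod q = 2^7 mod 71.
2^1 ≡ 2 (mod 71)
2^2 = (2^1)^2 ≡ 2^2 = 4 ≡ 4 (mod 71)
2^4 = (2^2)^2 ≡ 4^2 = 16 ≡ 16 (mod 71)
2^7 = 2^4 · 2^2 · 2^1 ≡ 16 · 4 · 2 ≡ 57 (mod 71).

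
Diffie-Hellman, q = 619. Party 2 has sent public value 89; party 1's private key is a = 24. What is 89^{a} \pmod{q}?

222

Shared key K = 89^24 mod 619.
89^1 ≡ 89 (mod 619)
89^2 = (89^1)^2 ≡ 89^2 = 7921 ≡ 493 (mod 619)
89^4 = (89^2)^2 ≡ 493^2 = 243049 ≡ 401 (mod 619)
89^8 = (89^4)^2 ≡ 401^2 = 160801 ≡ 480 (mod 619)
89^16 = (89^8)^2 ≡ 480^2 = 230400 ≡ 132 (mod 619)
89^24 = 89^16 · 89^8 ≡ 132 · 480 ≡ 222 (mod 619).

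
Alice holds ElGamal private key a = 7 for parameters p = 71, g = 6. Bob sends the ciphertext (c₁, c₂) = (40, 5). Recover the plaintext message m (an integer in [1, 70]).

25

Shared mask s = c₁^a mod p = 40^7 mod 71.
40^1 ≡ 40 (mod 71)
40^2 = (40^1)^2 ≡ 40^2 = 1600 ≡ 38 (mod 71)
40^4 = (40^2)^2 ≡ 38^2 = 1444 ≡ 24 (mod 71)
40^7 = 40^4 · 40^2 · 40^1 ≡ 24 · 38 · 40 ≡ 57 (mod 71).
So s = 57; s⁻¹ ≡ 5 (mod 71).
m = c₂ · s⁻¹ mod 71 = 5 · 5 mod 71 = 25.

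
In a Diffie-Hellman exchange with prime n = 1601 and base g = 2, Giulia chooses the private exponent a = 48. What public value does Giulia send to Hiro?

Public value = 2^48 (mod 1601).
2^1 ≡ 2 (mod 1601)
2^2 = (2^1)^2 ≡ 2^2 = 4 ≡ 4 (mod 1601)
2^4 = (2^2)^2 ≡ 4^2 = 16 ≡ 16 (mod 1601)
2^8 = (2^4)^2 ≡ 16^2 = 256 ≡ 256 (mod 1601)
2^16 = (2^8)^2 ≡ 256^2 = 65536 ≡ 1496 (mod 1601)
2^32 = (2^16)^2 ≡ 1496^2 = 2238016 ≡ 1419 (mod 1601)
2^48 = 2^32 · 2^16 ≡ 1419 · 1496 ≡ 1499 (mod 1601).

1499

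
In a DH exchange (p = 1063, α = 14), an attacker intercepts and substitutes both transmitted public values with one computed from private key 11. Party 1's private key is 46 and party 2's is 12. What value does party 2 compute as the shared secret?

Party 2 receives an attacker's public value M = 14^11 mod 1063 instead of the honest one.
14^1 ≡ 14 (mod 1063)
14^2 = (14^1)^2 ≡ 14^2 = 196 ≡ 196 (mod 1063)
14^4 = (14^2)^2 ≡ 196^2 = 38416 ≡ 148 (mod 1063)
14^8 = (14^4)^2 ≡ 148^2 = 21904 ≡ 644 (mod 1063)
14^11 = 14^8 · 14^2 · 14^1 ≡ 644 · 196 · 14 ≡ 430 (mod 1063).
So M = 430. Party 2 computes K = M^12 mod 1063.
430^1 ≡ 430 (mod 1063)
430^2 = (430^1)^2 ≡ 430^2 = 184900 ≡ 1001 (mod 1063)
430^4 = (430^2)^2 ≡ 1001^2 = 1002001 ≡ 655 (mod 1063)
430^8 = (430^4)^2 ≡ 655^2 = 429025 ≡ 636 (mod 1063)
430^12 = 430^8 · 430^4 ≡ 636 · 655 ≡ 947 (mod 1063).

947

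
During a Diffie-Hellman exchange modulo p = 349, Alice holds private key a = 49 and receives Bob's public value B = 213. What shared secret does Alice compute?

Shared key K = 213^49 mod 349.
213^1 ≡ 213 (mod 349)
213^2 = (213^1)^2 ≡ 213^2 = 45369 ≡ 348 (mod 349)
213^4 = (213^2)^2 ≡ 348^2 = 121104 ≡ 1 (mod 349)
213^8 = (213^4)^2 ≡ 1^2 = 1 ≡ 1 (mod 349)
213^16 = (213^8)^2 ≡ 1^2 = 1 ≡ 1 (mod 349)
213^32 = (213^16)^2 ≡ 1^2 = 1 ≡ 1 (mod 349)
213^49 = 213^32 · 213^16 · 213^1 ≡ 1 · 1 · 213 ≡ 213 (mod 349).

213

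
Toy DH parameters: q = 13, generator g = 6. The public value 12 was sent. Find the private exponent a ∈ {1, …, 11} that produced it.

Try successive powers of 6 modulo 13:
6^1 ≡ 6
6^2 ≡ 10
6^3 ≡ 8
6^4 ≡ 9
6^5 ≡ 2
6^6 ≡ 12
Found: a = 6.

6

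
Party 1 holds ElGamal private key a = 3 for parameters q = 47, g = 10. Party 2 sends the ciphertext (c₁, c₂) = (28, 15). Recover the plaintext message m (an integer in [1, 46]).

Shared mask s = c₁^a mod q = 28^3 mod 47.
28^1 ≡ 28 (mod 47)
28^2 = (28^1)^2 ≡ 28^2 = 784 ≡ 32 (mod 47)
28^3 = 28^2 · 28^1 ≡ 32 · 28 ≡ 3 (mod 47).
So s = 3; s⁻¹ ≡ 16 (mod 47).
m = c₂ · s⁻¹ mod 47 = 15 · 16 mod 47 = 5.

5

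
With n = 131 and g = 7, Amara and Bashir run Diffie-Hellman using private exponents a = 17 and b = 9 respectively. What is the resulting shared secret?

33

Amara sends A = g^a mod n = 7^17 mod 131.
7^1 ≡ 7 (mod 131)
7^2 = (7^1)^2 ≡ 7^2 = 49 ≡ 49 (mod 131)
7^4 = (7^2)^2 ≡ 49^2 = 2401 ≡ 43 (mod 131)
7^8 = (7^4)^2 ≡ 43^2 = 1849 ≡ 15 (mod 131)
7^16 = (7^8)^2 ≡ 15^2 = 225 ≡ 94 (mod 131)
7^17 = 7^16 · 7^1 ≡ 94 · 7 ≡ 3 (mod 131).
So A = 3. Bashir then computes K = A^b mod n = 3^9 mod 131.
3^1 ≡ 3 (mod 131)
3^2 = (3^1)^2 ≡ 3^2 = 9 ≡ 9 (mod 131)
3^4 = (3^2)^2 ≡ 9^2 = 81 ≡ 81 (mod 131)
3^8 = (3^4)^2 ≡ 81^2 = 6561 ≡ 11 (mod 131)
3^9 = 3^8 · 3^1 ≡ 11 · 3 ≡ 33 (mod 131).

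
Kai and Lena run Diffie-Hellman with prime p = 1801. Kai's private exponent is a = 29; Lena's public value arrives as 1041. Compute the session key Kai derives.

1304

Shared key K = 1041^29 mod 1801.
1041^1 ≡ 1041 (mod 1801)
1041^2 = (1041^1)^2 ≡ 1041^2 = 1083681 ≡ 1280 (mod 1801)
1041^4 = (1041^2)^2 ≡ 1280^2 = 1638400 ≡ 1291 (mod 1801)
1041^8 = (1041^4)^2 ≡ 1291^2 = 1666681 ≡ 756 (mod 1801)
1041^16 = (1041^8)^2 ≡ 756^2 = 571536 ≡ 619 (mod 1801)
1041^29 = 1041^16 · 1041^8 · 1041^4 · 1041^1 ≡ 619 · 756 · 1291 · 1041 ≡ 1304 (mod 1801).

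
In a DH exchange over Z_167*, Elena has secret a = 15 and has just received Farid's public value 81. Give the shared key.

66

Shared key K = 81^15 mod 167.
81^1 ≡ 81 (mod 167)
81^2 = (81^1)^2 ≡ 81^2 = 6561 ≡ 48 (mod 167)
81^4 = (81^2)^2 ≡ 48^2 = 2304 ≡ 133 (mod 167)
81^8 = (81^4)^2 ≡ 133^2 = 17689 ≡ 154 (mod 167)
81^15 = 81^8 · 81^4 · 81^2 · 81^1 ≡ 154 · 133 · 48 · 81 ≡ 66 (mod 167).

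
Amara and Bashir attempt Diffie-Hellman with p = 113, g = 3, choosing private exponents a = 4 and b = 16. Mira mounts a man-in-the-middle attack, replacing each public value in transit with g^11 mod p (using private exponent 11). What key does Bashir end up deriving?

Bashir receives Mira's public value M = 3^11 mod 113 instead of the honest one.
3^1 ≡ 3 (mod 113)
3^2 = (3^1)^2 ≡ 3^2 = 9 ≡ 9 (mod 113)
3^4 = (3^2)^2 ≡ 9^2 = 81 ≡ 81 (mod 113)
3^8 = (3^4)^2 ≡ 81^2 = 6561 ≡ 7 (mod 113)
3^11 = 3^8 · 3^2 · 3^1 ≡ 7 · 9 · 3 ≡ 76 (mod 113).
So M = 76. Bashir computes K = M^16 mod 113.
76^1 ≡ 76 (mod 113)
76^2 = (76^1)^2 ≡ 76^2 = 5776 ≡ 13 (mod 113)
76^4 = (76^2)^2 ≡ 13^2 = 169 ≡ 56 (mod 113)
76^8 = (76^4)^2 ≡ 56^2 = 3136 ≡ 85 (mod 113)
76^16 = (76^8)^2 ≡ 85^2 = 7225 ≡ 106 (mod 113)

106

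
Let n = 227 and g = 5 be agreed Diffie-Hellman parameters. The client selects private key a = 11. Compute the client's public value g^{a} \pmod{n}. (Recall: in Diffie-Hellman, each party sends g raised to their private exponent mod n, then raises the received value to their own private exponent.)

198

Public value = 5^{11} \pmod{227}.
5^1 ≡ 5 (mod 227)
5^2 = (5^1)^2 ≡ 5^2 = 25 ≡ 25 (mod 227)
5^4 = (5^2)^2 ≡ 25^2 = 625 ≡ 171 (mod 227)
5^8 = (5^4)^2 ≡ 171^2 = 29241 ≡ 185 (mod 227)
5^11 = 5^8 · 5^2 · 5^1 ≡ 185 · 25 · 5 ≡ 198 (mod 227).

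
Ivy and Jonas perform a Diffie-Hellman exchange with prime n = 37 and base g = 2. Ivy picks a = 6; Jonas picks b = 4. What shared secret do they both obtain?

10

Jonas sends B = g^b mod n = 2^4 mod 37.
2^1 ≡ 2 (mod 37)
2^2 = (2^1)^2 ≡ 2^2 = 4 ≡ 4 (mod 37)
2^4 = (2^2)^2 ≡ 4^2 = 16 ≡ 16 (mod 37)
So B = 16. Ivy then computes K = B^a mod n = 16^6 mod 37.
16^1 ≡ 16 (mod 37)
16^2 = (16^1)^2 ≡ 16^2 = 256 ≡ 34 (mod 37)
16^4 = (16^2)^2 ≡ 34^2 = 1156 ≡ 9 (mod 37)
16^6 = 16^4 · 16^2 ≡ 9 · 34 ≡ 10 (mod 37).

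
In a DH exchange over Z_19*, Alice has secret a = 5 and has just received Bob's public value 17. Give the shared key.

Shared key K = 17^5 mod 19.
17^1 ≡ 17 (mod 19)
17^2 = (17^1)^2 ≡ 17^2 = 289 ≡ 4 (mod 19)
17^4 = (17^2)^2 ≡ 4^2 = 16 ≡ 16 (mod 19)
17^5 = 17^4 · 17^1 ≡ 16 · 17 ≡ 6 (mod 19).

6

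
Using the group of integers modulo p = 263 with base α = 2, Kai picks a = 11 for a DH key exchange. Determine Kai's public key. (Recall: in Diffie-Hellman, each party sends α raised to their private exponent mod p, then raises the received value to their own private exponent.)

207

Public value = 2^11 mod 263.
2^1 ≡ 2 (mod 263)
2^2 = (2^1)^2 ≡ 2^2 = 4 ≡ 4 (mod 263)
2^4 = (2^2)^2 ≡ 4^2 = 16 ≡ 16 (mod 263)
2^8 = (2^4)^2 ≡ 16^2 = 256 ≡ 256 (mod 263)
2^11 = 2^8 · 2^2 · 2^1 ≡ 256 · 4 · 2 ≡ 207 (mod 263).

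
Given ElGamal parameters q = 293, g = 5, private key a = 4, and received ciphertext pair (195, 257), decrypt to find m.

14

Shared mask s = c₁^a mod q = 195^4 mod 293.
195^1 ≡ 195 (mod 293)
195^2 = (195^1)^2 ≡ 195^2 = 38025 ≡ 228 (mod 293)
195^4 = (195^2)^2 ≡ 228^2 = 51984 ≡ 123 (mod 293)
So s = 123; s⁻¹ ≡ 81 (mod 293).
m = c₂ · s⁻¹ mod 293 = 257 · 81 mod 293 = 14.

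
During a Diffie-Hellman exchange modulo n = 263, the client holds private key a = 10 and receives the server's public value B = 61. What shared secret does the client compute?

208

Shared key K = 61^10 mod 263.
61^1 ≡ 61 (mod 263)
61^2 = (61^1)^2 ≡ 61^2 = 3721 ≡ 39 (mod 263)
61^4 = (61^2)^2 ≡ 39^2 = 1521 ≡ 206 (mod 263)
61^8 = (61^4)^2 ≡ 206^2 = 42436 ≡ 93 (mod 263)
61^10 = 61^8 · 61^2 ≡ 93 · 39 ≡ 208 (mod 263).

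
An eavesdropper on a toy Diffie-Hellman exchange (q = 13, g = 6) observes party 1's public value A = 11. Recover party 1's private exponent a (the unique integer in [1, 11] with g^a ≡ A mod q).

Try successive powers of 6 modulo 13:
6^1 ≡ 6
6^2 ≡ 10
6^3 ≡ 8
6^4 ≡ 9
6^5 ≡ 2
6^6 ≡ 12
6^7 ≡ 7
6^8 ≡ 3
6^9 ≡ 5
6^10 ≡ 4
6^11 ≡ 11
Found: a = 11.

11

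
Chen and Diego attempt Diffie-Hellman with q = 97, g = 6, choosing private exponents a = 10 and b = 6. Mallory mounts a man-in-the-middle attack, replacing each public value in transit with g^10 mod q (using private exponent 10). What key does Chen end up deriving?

35

Chen receives Mallory's public value M = 6^10 mod 97 instead of the honest one.
6^1 ≡ 6 (mod 97)
6^2 = (6^1)^2 ≡ 6^2 = 36 ≡ 36 (mod 97)
6^4 = (6^2)^2 ≡ 36^2 = 1296 ≡ 35 (mod 97)
6^8 = (6^4)^2 ≡ 35^2 = 1225 ≡ 61 (mod 97)
6^10 = 6^8 · 6^2 ≡ 61 · 36 ≡ 62 (mod 97).
So M = 62. Chen computes K = M^10 mod 97.
62^1 ≡ 62 (mod 97)
62^2 = (62^1)^2 ≡ 62^2 = 3844 ≡ 61 (mod 97)
62^4 = (62^2)^2 ≡ 61^2 = 3721 ≡ 35 (mod 97)
62^8 = (62^4)^2 ≡ 35^2 = 1225 ≡ 61 (mod 97)
62^10 = 62^8 · 62^2 ≡ 61 · 61 ≡ 35 (mod 97).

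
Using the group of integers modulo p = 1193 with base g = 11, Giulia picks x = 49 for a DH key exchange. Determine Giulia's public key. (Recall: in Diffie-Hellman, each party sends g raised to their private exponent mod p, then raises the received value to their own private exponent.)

Public value = 11^49 (mod 1193).
11^1 ≡ 11 (mod 1193)
11^2 = (11^1)^2 ≡ 11^2 = 121 ≡ 121 (mod 1193)
11^4 = (11^2)^2 ≡ 121^2 = 14641 ≡ 325 (mod 1193)
11^8 = (11^4)^2 ≡ 325^2 = 105625 ≡ 641 (mod 1193)
11^16 = (11^8)^2 ≡ 641^2 = 410881 ≡ 489 (mod 1193)
11^32 = (11^16)^2 ≡ 489^2 = 239121 ≡ 521 (mod 1193)
11^49 = 11^32 · 11^16 · 11^1 ≡ 521 · 489 · 11 ≡ 102 (mod 1193).

102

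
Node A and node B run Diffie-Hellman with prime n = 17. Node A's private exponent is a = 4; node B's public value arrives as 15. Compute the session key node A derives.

16

Shared key K = 15^4 mod 17.
15^1 ≡ 15 (mod 17)
15^2 = (15^1)^2 ≡ 15^2 = 225 ≡ 4 (mod 17)
15^4 = (15^2)^2 ≡ 4^2 = 16 ≡ 16 (mod 17)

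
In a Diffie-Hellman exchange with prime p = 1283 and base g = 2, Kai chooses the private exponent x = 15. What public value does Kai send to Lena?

Public value = 2^15 mod 1283.
2^1 ≡ 2 (mod 1283)
2^2 = (2^1)^2 ≡ 2^2 = 4 ≡ 4 (mod 1283)
2^4 = (2^2)^2 ≡ 4^2 = 16 ≡ 16 (mod 1283)
2^8 = (2^4)^2 ≡ 16^2 = 256 ≡ 256 (mod 1283)
2^15 = 2^8 · 2^4 · 2^2 · 2^1 ≡ 256 · 16 · 4 · 2 ≡ 693 (mod 1283).

693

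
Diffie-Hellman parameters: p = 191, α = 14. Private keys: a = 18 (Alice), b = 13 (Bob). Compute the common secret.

125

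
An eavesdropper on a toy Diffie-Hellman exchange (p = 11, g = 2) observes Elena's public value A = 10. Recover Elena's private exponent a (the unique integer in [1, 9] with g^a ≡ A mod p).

Try successive powers of 2 modulo 11:
2^1 ≡ 2
2^2 ≡ 4
2^3 ≡ 8
2^4 ≡ 5
2^5 ≡ 10
Found: a = 5.

5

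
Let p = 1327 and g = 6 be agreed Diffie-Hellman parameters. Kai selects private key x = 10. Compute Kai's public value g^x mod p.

94

Public value = 6^10 mod 1327.
6^1 ≡ 6 (mod 1327)
6^2 = (6^1)^2 ≡ 6^2 = 36 ≡ 36 (mod 1327)
6^4 = (6^2)^2 ≡ 36^2 = 1296 ≡ 1296 (mod 1327)
6^8 = (6^4)^2 ≡ 1296^2 = 1679616 ≡ 961 (mod 1327)
6^10 = 6^8 · 6^2 ≡ 961 · 36 ≡ 94 (mod 1327).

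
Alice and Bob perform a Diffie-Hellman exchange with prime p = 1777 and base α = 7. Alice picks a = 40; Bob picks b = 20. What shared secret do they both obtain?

Alice sends A = α^a mod p = 7^40 mod 1777.
7^1 ≡ 7 (mod 1777)
7^2 = (7^1)^2 ≡ 7^2 = 49 ≡ 49 (mod 1777)
7^4 = (7^2)^2 ≡ 49^2 = 2401 ≡ 624 (mod 1777)
7^8 = (7^4)^2 ≡ 624^2 = 389376 ≡ 213 (mod 1777)
7^16 = (7^8)^2 ≡ 213^2 = 45369 ≡ 944 (mod 1777)
7^32 = (7^16)^2 ≡ 944^2 = 891136 ≡ 859 (mod 1777)
7^40 = 7^32 · 7^8 ≡ 859 · 213 ≡ 1713 (mod 1777).
So A = 1713. Bob then computes K = A^b mod p = 1713^20 mod 1777.
1713^1 ≡ 1713 (mod 1777)
1713^2 = (1713^1)^2 ≡ 1713^2 = 2934369 ≡ 542 (mod 1777)
1713^4 = (1713^2)^2 ≡ 542^2 = 293764 ≡ 559 (mod 1777)
1713^8 = (1713^4)^2 ≡ 559^2 = 312481 ≡ 1506 (mod 1777)
1713^16 = (1713^8)^2 ≡ 1506^2 = 2268036 ≡ 584 (mod 1777)
1713^20 = 1713^16 · 1713^4 ≡ 584 · 559 ≡ 1265 (mod 1777).

1265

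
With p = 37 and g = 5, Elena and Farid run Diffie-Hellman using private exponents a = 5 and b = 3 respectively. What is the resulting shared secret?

Farid sends B = g^b mod p = 5^3 mod 37.
5^1 ≡ 5 (mod 37)
5^2 = (5^1)^2 ≡ 5^2 = 25 ≡ 25 (mod 37)
5^3 = 5^2 · 5^1 ≡ 25 · 5 ≡ 14 (mod 37).
So B = 14. Elena then computes K = B^a mod p = 14^5 mod 37.
14^1 ≡ 14 (mod 37)
14^2 = (14^1)^2 ≡ 14^2 = 196 ≡ 11 (mod 37)
14^4 = (14^2)^2 ≡ 11^2 = 121 ≡ 10 (mod 37)
14^5 = 14^4 · 14^1 ≡ 10 · 14 ≡ 29 (mod 37).

29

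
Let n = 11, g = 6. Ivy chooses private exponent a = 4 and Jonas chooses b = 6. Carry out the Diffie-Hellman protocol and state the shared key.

Ivy sends A = g^a mod n = 6^4 mod 11.
6^1 ≡ 6 (mod 11)
6^2 = (6^1)^2 ≡ 6^2 = 36 ≡ 3 (mod 11)
6^4 = (6^2)^2 ≡ 3^2 = 9 ≡ 9 (mod 11)
So A = 9. Jonas then computes K = A^b mod n = 9^6 mod 11.
9^1 ≡ 9 (mod 11)
9^2 = (9^1)^2 ≡ 9^2 = 81 ≡ 4 (mod 11)
9^4 = (9^2)^2 ≡ 4^2 = 16 ≡ 5 (mod 11)
9^6 = 9^4 · 9^2 ≡ 5 · 4 ≡ 9 (mod 11).

9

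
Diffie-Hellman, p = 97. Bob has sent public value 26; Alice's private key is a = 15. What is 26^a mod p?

77

Shared key K = 26^15 mod 97.
26^1 ≡ 26 (mod 97)
26^2 = (26^1)^2 ≡ 26^2 = 676 ≡ 94 (mod 97)
26^4 = (26^2)^2 ≡ 94^2 = 8836 ≡ 9 (mod 97)
26^8 = (26^4)^2 ≡ 9^2 = 81 ≡ 81 (mod 97)
26^15 = 26^8 · 26^4 · 26^2 · 26^1 ≡ 81 · 9 · 94 · 26 ≡ 77 (mod 97).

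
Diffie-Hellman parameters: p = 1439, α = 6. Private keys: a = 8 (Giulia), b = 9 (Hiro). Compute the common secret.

1075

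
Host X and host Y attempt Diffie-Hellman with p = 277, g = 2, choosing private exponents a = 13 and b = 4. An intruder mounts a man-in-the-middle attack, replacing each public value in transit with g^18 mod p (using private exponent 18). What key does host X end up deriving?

261

Host X receives an intruder's public value M = 2^18 mod 277 instead of the honest one.
2^1 ≡ 2 (mod 277)
2^2 = (2^1)^2 ≡ 2^2 = 4 ≡ 4 (mod 277)
2^4 = (2^2)^2 ≡ 4^2 = 16 ≡ 16 (mod 277)
2^8 = (2^4)^2 ≡ 16^2 = 256 ≡ 256 (mod 277)
2^16 = (2^8)^2 ≡ 256^2 = 65536 ≡ 164 (mod 277)
2^18 = 2^16 · 2^2 ≡ 164 · 4 ≡ 102 (mod 277).
So M = 102. Host X computes K = M^13 mod 277.
102^1 ≡ 102 (mod 277)
102^2 = (102^1)^2 ≡ 102^2 = 10404 ≡ 155 (mod 277)
102^4 = (102^2)^2 ≡ 155^2 = 24025 ≡ 203 (mod 277)
102^8 = (102^4)^2 ≡ 203^2 = 41209 ≡ 213 (mod 277)
102^13 = 102^8 · 102^4 · 102^1 ≡ 213 · 203 · 102 ≡ 261 (mod 277).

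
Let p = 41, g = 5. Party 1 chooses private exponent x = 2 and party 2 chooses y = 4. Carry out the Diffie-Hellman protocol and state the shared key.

Party 1 sends A = g^x mod p = 5^2 mod 41.
5^1 ≡ 5 (mod 41)
5^2 = (5^1)^2 ≡ 5^2 = 25 ≡ 25 (mod 41)
So A = 25. Party 2 then computes K = A^y mod p = 25^4 mod 41.
25^1 ≡ 25 (mod 41)
25^2 = (25^1)^2 ≡ 25^2 = 625 ≡ 10 (mod 41)
25^4 = (25^2)^2 ≡ 10^2 = 100 ≡ 18 (mod 41)

18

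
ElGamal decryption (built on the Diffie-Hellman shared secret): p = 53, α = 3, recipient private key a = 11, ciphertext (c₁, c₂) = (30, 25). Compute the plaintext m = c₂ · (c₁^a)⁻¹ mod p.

Shared mask s = c₁^a mod p = 30^11 mod 53.
30^1 ≡ 30 (mod 53)
30^2 = (30^1)^2 ≡ 30^2 = 900 ≡ 52 (mod 53)
30^4 = (30^2)^2 ≡ 52^2 = 2704 ≡ 1 (mod 53)
30^8 = (30^4)^2 ≡ 1^2 = 1 ≡ 1 (mod 53)
30^11 = 30^8 · 30^2 · 30^1 ≡ 1 · 52 · 30 ≡ 23 (mod 53).
So s = 23; s⁻¹ ≡ 30 (mod 53).
m = c₂ · s⁻¹ mod 53 = 25 · 30 mod 53 = 8.

8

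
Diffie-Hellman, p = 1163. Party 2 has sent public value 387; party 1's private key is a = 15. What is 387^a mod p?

424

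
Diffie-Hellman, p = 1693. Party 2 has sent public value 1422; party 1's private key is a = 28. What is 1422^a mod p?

Shared key K = 1422^28 mod 1693.
1422^1 ≡ 1422 (mod 1693)
1422^2 = (1422^1)^2 ≡ 1422^2 = 2022084 ≡ 642 (mod 1693)
1422^4 = (1422^2)^2 ≡ 642^2 = 412164 ≡ 765 (mod 1693)
1422^8 = (1422^4)^2 ≡ 765^2 = 585225 ≡ 1140 (mod 1693)
1422^16 = (1422^8)^2 ≡ 1140^2 = 1299600 ≡ 1069 (mod 1693)
1422^28 = 1422^16 · 1422^8 · 1422^4 ≡ 1069 · 1140 · 765 ≡ 748 (mod 1693).

748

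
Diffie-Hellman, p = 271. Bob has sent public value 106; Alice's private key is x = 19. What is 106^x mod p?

106

Shared key K = 106^19 mod 271.
106^1 ≡ 106 (mod 271)
106^2 = (106^1)^2 ≡ 106^2 = 11236 ≡ 125 (mod 271)
106^4 = (106^2)^2 ≡ 125^2 = 15625 ≡ 178 (mod 271)
106^8 = (106^4)^2 ≡ 178^2 = 31684 ≡ 248 (mod 271)
106^16 = (106^8)^2 ≡ 248^2 = 61504 ≡ 258 (mod 271)
106^19 = 106^16 · 106^2 · 106^1 ≡ 258 · 125 · 106 ≡ 106 (mod 271).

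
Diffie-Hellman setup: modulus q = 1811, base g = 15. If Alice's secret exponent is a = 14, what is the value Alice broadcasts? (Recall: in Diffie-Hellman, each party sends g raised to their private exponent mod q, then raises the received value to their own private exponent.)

1365

Public value = 15^14 (mod 1811).
15^1 ≡ 15 (mod 1811)
15^2 = (15^1)^2 ≡ 15^2 = 225 ≡ 225 (mod 1811)
15^4 = (15^2)^2 ≡ 225^2 = 50625 ≡ 1728 (mod 1811)
15^8 = (15^4)^2 ≡ 1728^2 = 2985984 ≡ 1456 (mod 1811)
15^14 = 15^8 · 15^4 · 15^2 ≡ 1456 · 1728 · 225 ≡ 1365 (mod 1811).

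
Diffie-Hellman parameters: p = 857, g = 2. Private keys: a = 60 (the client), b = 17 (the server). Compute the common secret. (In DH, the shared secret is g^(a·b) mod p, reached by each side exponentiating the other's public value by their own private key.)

50

The client sends A = g^a mod p = 2^60 mod 857.
2^1 ≡ 2 (mod 857)
2^2 = (2^1)^2 ≡ 2^2 = 4 ≡ 4 (mod 857)
2^4 = (2^2)^2 ≡ 4^2 = 16 ≡ 16 (mod 857)
2^8 = (2^4)^2 ≡ 16^2 = 256 ≡ 256 (mod 857)
2^16 = (2^8)^2 ≡ 256^2 = 65536 ≡ 404 (mod 857)
2^32 = (2^16)^2 ≡ 404^2 = 163216 ≡ 386 (mod 857)
2^60 = 2^32 · 2^16 · 2^8 · 2^4 ≡ 386 · 404 · 256 · 16 ≡ 528 (mod 857).
So A = 528. The server then computes K = A^b mod p = 528^17 mod 857.
528^1 ≡ 528 (mod 857)
528^2 = (528^1)^2 ≡ 528^2 = 278784 ≡ 259 (mod 857)
528^4 = (528^2)^2 ≡ 259^2 = 67081 ≡ 235 (mod 857)
528^8 = (528^4)^2 ≡ 235^2 = 55225 ≡ 377 (mod 857)
528^16 = (528^8)^2 ≡ 377^2 = 142129 ≡ 724 (mod 857)
528^17 = 528^16 · 528^1 ≡ 724 · 528 ≡ 50 (mod 857).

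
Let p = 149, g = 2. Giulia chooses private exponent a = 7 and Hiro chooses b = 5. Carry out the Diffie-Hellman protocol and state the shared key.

Hiro sends B = g^b mod p = 2^5 mod 149.
2^1 ≡ 2 (mod 149)
2^2 = (2^1)^2 ≡ 2^2 = 4 ≡ 4 (mod 149)
2^4 = (2^2)^2 ≡ 4^2 = 16 ≡ 16 (mod 149)
2^5 = 2^4 · 2^1 ≡ 16 · 2 ≡ 32 (mod 149).
So B = 32. Giulia then computes K = B^a mod p = 32^7 mod 149.
32^1 ≡ 32 (mod 149)
32^2 = (32^1)^2 ≡ 32^2 = 1024 ≡ 130 (mod 149)
32^4 = (32^2)^2 ≡ 130^2 = 16900 ≡ 63 (mod 149)
32^7 = 32^4 · 32^2 · 32^1 ≡ 63 · 130 · 32 ≡ 138 (mod 149).

138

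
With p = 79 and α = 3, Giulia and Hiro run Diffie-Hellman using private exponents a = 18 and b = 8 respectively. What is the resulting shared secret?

10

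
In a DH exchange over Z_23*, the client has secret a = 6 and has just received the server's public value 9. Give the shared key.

Shared key K = 9^6 mod 23.
9^1 ≡ 9 (mod 23)
9^2 = (9^1)^2 ≡ 9^2 = 81 ≡ 12 (mod 23)
9^4 = (9^2)^2 ≡ 12^2 = 144 ≡ 6 (mod 23)
9^6 = 9^4 · 9^2 ≡ 6 · 12 ≡ 3 (mod 23).

3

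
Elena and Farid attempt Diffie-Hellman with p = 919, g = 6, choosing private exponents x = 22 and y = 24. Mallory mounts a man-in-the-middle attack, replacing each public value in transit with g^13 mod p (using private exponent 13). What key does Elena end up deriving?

464

Elena receives Mallory's public value M = 6^13 mod 919 instead of the honest one.
6^1 ≡ 6 (mod 919)
6^2 = (6^1)^2 ≡ 6^2 = 36 ≡ 36 (mod 919)
6^4 = (6^2)^2 ≡ 36^2 = 1296 ≡ 377 (mod 919)
6^8 = (6^4)^2 ≡ 377^2 = 142129 ≡ 603 (mod 919)
6^13 = 6^8 · 6^4 · 6^1 ≡ 603 · 377 · 6 ≡ 190 (mod 919).
So M = 190. Elena computes K = M^22 mod 919.
190^1 ≡ 190 (mod 919)
190^2 = (190^1)^2 ≡ 190^2 = 36100 ≡ 259 (mod 919)
190^4 = (190^2)^2 ≡ 259^2 = 67081 ≡ 913 (mod 919)
190^8 = (190^4)^2 ≡ 913^2 = 833569 ≡ 36 (mod 919)
190^16 = (190^8)^2 ≡ 36^2 = 1296 ≡ 377 (mod 919)
190^22 = 190^16 · 190^4 · 190^2 ≡ 377 · 913 · 259 ≡ 464 (mod 919).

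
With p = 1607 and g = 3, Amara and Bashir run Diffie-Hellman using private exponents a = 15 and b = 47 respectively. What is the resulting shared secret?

964

Amara sends A = g^a mod p = 3^15 mod 1607.
3^1 ≡ 3 (mod 1607)
3^2 = (3^1)^2 ≡ 3^2 = 9 ≡ 9 (mod 1607)
3^4 = (3^2)^2 ≡ 9^2 = 81 ≡ 81 (mod 1607)
3^8 = (3^4)^2 ≡ 81^2 = 6561 ≡ 133 (mod 1607)
3^15 = 3^8 · 3^4 · 3^2 · 3^1 ≡ 133 · 81 · 9 · 3 ≡ 4 (mod 1607).
So A = 4. Bashir then computes K = A^b mod p = 4^47 mod 1607.
4^1 ≡ 4 (mod 1607)
4^2 = (4^1)^2 ≡ 4^2 = 16 ≡ 16 (mod 1607)
4^4 = (4^2)^2 ≡ 16^2 = 256 ≡ 256 (mod 1607)
4^8 = (4^4)^2 ≡ 256^2 = 65536 ≡ 1256 (mod 1607)
4^16 = (4^8)^2 ≡ 1256^2 = 1577536 ≡ 1069 (mod 1607)
4^32 = (4^16)^2 ≡ 1069^2 = 1142761 ≡ 184 (mod 1607)
4^47 = 4^32 · 4^8 · 4^4 · 4^2 · 4^1 ≡ 184 · 1256 · 256 · 16 · 4 ≡ 964 (mod 1607).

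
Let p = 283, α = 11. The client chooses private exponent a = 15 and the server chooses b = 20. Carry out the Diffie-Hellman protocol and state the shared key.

216

The server sends B = α^b mod p = 11^20 mod 283.
11^1 ≡ 11 (mod 283)
11^2 = (11^1)^2 ≡ 11^2 = 121 ≡ 121 (mod 283)
11^4 = (11^2)^2 ≡ 121^2 = 14641 ≡ 208 (mod 283)
11^8 = (11^4)^2 ≡ 208^2 = 43264 ≡ 248 (mod 283)
11^16 = (11^8)^2 ≡ 248^2 = 61504 ≡ 93 (mod 283)
11^20 = 11^16 · 11^4 ≡ 93 · 208 ≡ 100 (mod 283).
So B = 100. The client then computes K = B^a mod p = 100^15 mod 283.
100^1 ≡ 100 (mod 283)
100^2 = (100^1)^2 ≡ 100^2 = 10000 ≡ 95 (mod 283)
100^4 = (100^2)^2 ≡ 95^2 = 9025 ≡ 252 (mod 283)
100^8 = (100^4)^2 ≡ 252^2 = 63504 ≡ 112 (mod 283)
100^15 = 100^8 · 100^4 · 100^2 · 100^1 ≡ 112 · 252 · 95 · 100 ≡ 216 (mod 283).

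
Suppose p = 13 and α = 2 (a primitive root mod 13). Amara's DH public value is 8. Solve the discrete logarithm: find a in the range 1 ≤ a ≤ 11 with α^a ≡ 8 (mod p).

3

Try successive powers of 2 modulo 13:
2^1 ≡ 2
2^2 ≡ 4
2^3 ≡ 8
Found: a = 3.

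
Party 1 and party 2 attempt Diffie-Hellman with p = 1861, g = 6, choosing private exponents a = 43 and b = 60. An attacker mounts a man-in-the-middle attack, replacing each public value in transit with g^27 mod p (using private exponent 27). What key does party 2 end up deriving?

1489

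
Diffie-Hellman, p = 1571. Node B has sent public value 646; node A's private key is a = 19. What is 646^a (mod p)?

Shared key K = 646^19 mod 1571.
646^1 ≡ 646 (mod 1571)
646^2 = (646^1)^2 ≡ 646^2 = 417316 ≡ 1001 (mod 1571)
646^4 = (646^2)^2 ≡ 1001^2 = 1002001 ≡ 1274 (mod 1571)
646^8 = (646^4)^2 ≡ 1274^2 = 1623076 ≡ 233 (mod 1571)
646^16 = (646^8)^2 ≡ 233^2 = 54289 ≡ 875 (mod 1571)
646^19 = 646^16 · 646^2 · 646^1 ≡ 875 · 1001 · 646 ≡ 748 (mod 1571).

748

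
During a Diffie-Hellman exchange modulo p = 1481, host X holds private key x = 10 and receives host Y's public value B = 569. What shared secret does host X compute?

Shared key K = 569^10 mod 1481.
569^1 ≡ 569 (mod 1481)
569^2 = (569^1)^2 ≡ 569^2 = 323761 ≡ 903 (mod 1481)
569^4 = (569^2)^2 ≡ 903^2 = 815409 ≡ 859 (mod 1481)
569^8 = (569^4)^2 ≡ 859^2 = 737881 ≡ 343 (mod 1481)
569^10 = 569^8 · 569^2 ≡ 343 · 903 ≡ 200 (mod 1481).

200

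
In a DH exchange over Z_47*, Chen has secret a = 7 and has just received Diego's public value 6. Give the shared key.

4

Shared key K = 6^7 mod 47.
6^1 ≡ 6 (mod 47)
6^2 = (6^1)^2 ≡ 6^2 = 36 ≡ 36 (mod 47)
6^4 = (6^2)^2 ≡ 36^2 = 1296 ≡ 27 (mod 47)
6^7 = 6^4 · 6^2 · 6^1 ≡ 27 · 36 · 6 ≡ 4 (mod 47).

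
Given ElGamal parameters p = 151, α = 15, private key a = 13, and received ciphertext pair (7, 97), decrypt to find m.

Shared mask s = c₁^a mod p = 7^13 mod 151.
7^1 ≡ 7 (mod 151)
7^2 = (7^1)^2 ≡ 7^2 = 49 ≡ 49 (mod 151)
7^4 = (7^2)^2 ≡ 49^2 = 2401 ≡ 136 (mod 151)
7^8 = (7^4)^2 ≡ 136^2 = 18496 ≡ 74 (mod 151)
7^13 = 7^8 · 7^4 · 7^1 ≡ 74 · 136 · 7 ≡ 82 (mod 151).
So s = 82; s⁻¹ ≡ 35 (mod 151).
m = c₂ · s⁻¹ mod 151 = 97 · 35 mod 151 = 73.

73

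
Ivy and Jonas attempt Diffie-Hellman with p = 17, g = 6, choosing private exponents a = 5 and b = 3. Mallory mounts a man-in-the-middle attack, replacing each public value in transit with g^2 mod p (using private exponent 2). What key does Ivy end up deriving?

Ivy receives Mallory's public value M = 6^2 mod 17 instead of the honest one.
6^1 ≡ 6 (mod 17)
6^2 = (6^1)^2 ≡ 6^2 = 36 ≡ 2 (mod 17)
So M = 2. Ivy computes K = M^5 mod 17.
2^1 ≡ 2 (mod 17)
2^2 = (2^1)^2 ≡ 2^2 = 4 ≡ 4 (mod 17)
2^4 = (2^2)^2 ≡ 4^2 = 16 ≡ 16 (mod 17)
2^5 = 2^4 · 2^1 ≡ 16 · 2 ≡ 15 (mod 17).

15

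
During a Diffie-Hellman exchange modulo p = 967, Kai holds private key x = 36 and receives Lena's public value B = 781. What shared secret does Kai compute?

670

Shared key K = 781^36 mod 967.
781^1 ≡ 781 (mod 967)
781^2 = (781^1)^2 ≡ 781^2 = 609961 ≡ 751 (mod 967)
781^4 = (781^2)^2 ≡ 751^2 = 564001 ≡ 240 (mod 967)
781^8 = (781^4)^2 ≡ 240^2 = 57600 ≡ 547 (mod 967)
781^16 = (781^8)^2 ≡ 547^2 = 299209 ≡ 406 (mod 967)
781^32 = (781^16)^2 ≡ 406^2 = 164836 ≡ 446 (mod 967)
781^36 = 781^32 · 781^4 ≡ 446 · 240 ≡ 670 (mod 967).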